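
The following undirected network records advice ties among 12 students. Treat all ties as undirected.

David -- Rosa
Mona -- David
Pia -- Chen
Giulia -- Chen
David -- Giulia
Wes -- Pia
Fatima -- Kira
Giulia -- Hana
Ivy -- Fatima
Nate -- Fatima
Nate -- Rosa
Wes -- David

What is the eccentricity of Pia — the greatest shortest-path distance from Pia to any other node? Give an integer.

6

Distances from Pia: Chen:1, David:2, Fatima:5, Giulia:2, Hana:3, Ivy:6, Kira:6, Mona:3, Nate:4, Rosa:3, Wes:1.
The largest is 6 (to Kira and Ivy), so the eccentricity of Pia is 6.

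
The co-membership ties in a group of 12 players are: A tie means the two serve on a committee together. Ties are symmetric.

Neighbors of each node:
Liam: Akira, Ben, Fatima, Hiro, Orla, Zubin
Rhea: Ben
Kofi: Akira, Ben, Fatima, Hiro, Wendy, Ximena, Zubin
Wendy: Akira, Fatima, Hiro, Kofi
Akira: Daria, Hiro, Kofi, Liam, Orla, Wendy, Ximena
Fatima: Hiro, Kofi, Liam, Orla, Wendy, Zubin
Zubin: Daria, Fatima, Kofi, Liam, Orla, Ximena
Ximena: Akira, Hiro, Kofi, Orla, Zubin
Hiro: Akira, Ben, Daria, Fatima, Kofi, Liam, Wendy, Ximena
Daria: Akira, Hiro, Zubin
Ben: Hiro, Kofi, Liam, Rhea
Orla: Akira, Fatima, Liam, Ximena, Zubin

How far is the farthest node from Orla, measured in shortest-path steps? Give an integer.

3

Distances from Orla: Akira:1, Ben:2, Daria:2, Fatima:1, Hiro:2, Kofi:2, Liam:1, Rhea:3, Wendy:2, Ximena:1, Zubin:1.
The largest is 3 (to Rhea), so the eccentricity of Orla is 3.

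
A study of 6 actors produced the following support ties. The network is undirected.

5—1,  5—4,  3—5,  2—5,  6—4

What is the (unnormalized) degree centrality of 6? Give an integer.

6 is directly tied to 4. That is 1 neighbor, so the degree of 6 is 1.

1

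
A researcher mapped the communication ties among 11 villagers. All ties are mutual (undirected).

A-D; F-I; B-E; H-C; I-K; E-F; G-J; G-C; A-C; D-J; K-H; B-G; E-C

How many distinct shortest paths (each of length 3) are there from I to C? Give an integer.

2

The shortest distance is 3. The length-3 paths are: I–K–H–C; I–F–E–C.
That gives 2 distinct shortest paths.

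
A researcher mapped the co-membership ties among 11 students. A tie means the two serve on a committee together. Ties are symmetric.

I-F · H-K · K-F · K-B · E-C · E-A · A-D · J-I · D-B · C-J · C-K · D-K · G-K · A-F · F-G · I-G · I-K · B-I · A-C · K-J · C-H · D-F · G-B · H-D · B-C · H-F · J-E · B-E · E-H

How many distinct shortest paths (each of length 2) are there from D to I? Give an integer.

3

The shortest distance is 2. The length-2 paths are: D–K–I; D–B–I; D–F–I.
That gives 3 distinct shortest paths.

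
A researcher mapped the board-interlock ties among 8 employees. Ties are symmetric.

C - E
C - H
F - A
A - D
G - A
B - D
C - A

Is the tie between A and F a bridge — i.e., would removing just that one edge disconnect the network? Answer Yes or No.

Without the A–F edge there is no alternate route between A and F, so the network disconnects. It is a bridge.

Yes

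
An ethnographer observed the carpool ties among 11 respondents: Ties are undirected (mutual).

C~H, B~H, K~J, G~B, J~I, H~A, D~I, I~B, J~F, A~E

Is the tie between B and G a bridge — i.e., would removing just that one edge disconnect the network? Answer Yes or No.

Without the B–G edge there is no alternate route between B and G, so the network disconnects. It is a bridge.

Yes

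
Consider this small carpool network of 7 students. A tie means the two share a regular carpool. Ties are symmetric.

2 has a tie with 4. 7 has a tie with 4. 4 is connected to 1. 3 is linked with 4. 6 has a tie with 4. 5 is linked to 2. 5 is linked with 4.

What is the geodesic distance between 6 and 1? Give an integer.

2

One shortest route is 6 – 4 – 1, which uses 2 edges, and 6 and 1 are not directly tied, so nothing shorter exists. So d(6,1) = 2.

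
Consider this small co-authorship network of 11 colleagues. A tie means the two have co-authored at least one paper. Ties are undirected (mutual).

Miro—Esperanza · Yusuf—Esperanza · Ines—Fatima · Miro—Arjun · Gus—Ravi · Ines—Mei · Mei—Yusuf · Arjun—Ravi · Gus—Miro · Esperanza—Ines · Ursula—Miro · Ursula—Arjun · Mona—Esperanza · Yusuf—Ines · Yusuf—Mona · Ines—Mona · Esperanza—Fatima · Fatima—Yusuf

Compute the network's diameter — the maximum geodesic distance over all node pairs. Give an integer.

5

Eccentricity of each node (its greatest distance to any other): Arjun:4, Esperanza:3, Fatima:4, Gus:4, Ines:4, Mei:5, Miro:3, Mona:4, Ravi:5, Ursula:4, Yusuf:4.
The maximum eccentricity is 5, realized for instance by the pair Mei–Ravi via Mei – Ines – Esperanza – Miro – Gus – Ravi. So the diameter is 5.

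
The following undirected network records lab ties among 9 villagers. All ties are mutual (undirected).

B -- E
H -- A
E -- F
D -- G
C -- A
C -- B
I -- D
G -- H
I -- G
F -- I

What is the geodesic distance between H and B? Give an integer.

3

One shortest route is H – A – C – B, which uses 3 edges, and at distance 2 from H we only reach {C, D, I}, which does not include B. So d(H,B) = 3.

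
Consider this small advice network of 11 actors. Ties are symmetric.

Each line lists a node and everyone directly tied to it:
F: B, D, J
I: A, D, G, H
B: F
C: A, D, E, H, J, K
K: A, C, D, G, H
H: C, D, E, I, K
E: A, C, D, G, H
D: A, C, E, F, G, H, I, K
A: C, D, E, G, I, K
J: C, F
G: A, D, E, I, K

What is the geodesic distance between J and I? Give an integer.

One shortest route is J – C – H – I, which uses 3 edges, and at distance 2 from J we only reach {A, B, D, E, H, K}, which does not include I. So d(J,I) = 3.

3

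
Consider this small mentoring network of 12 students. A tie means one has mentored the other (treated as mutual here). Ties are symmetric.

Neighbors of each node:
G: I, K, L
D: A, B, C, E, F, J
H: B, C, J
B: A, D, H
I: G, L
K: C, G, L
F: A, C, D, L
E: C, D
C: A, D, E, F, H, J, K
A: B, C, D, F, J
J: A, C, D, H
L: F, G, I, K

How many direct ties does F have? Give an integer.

4

F is directly tied to A, C, D, and L. That is 4 neighbors, so the degree of F is 4.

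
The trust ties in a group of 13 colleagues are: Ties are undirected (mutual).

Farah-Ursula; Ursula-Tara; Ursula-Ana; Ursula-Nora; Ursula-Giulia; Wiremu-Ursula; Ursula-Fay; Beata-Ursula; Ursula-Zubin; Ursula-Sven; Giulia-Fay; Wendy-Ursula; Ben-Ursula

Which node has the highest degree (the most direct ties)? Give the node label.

Ursula

Degrees — Ana:1, Beata:1, Ben:1, Farah:1, Fay:2, Giulia:2, Nora:1, Sven:1, Tara:1, Ursula:12, Wendy:1, Wiremu:1, Zubin:1.
The maximum is 12, attained only by Ursula.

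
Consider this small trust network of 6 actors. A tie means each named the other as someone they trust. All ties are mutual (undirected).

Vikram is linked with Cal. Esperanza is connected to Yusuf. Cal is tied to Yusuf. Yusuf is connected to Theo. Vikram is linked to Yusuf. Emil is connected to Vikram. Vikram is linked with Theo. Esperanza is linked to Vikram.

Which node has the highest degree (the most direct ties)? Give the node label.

Vikram

Degrees — Cal:2, Emil:1, Esperanza:2, Theo:2, Vikram:5, Yusuf:4.
The maximum is 5, attained only by Vikram.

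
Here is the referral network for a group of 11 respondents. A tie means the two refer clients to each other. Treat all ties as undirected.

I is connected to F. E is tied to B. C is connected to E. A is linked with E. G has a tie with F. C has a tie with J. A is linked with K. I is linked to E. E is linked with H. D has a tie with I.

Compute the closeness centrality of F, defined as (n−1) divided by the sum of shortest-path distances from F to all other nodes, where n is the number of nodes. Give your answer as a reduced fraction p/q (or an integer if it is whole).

5/13

Distances from F: A:3, B:3, C:3, D:2, E:2, G:1, H:3, I:1, J:4, K:4. Sum = 26.
n = 11, so closeness = 10/26 = 5/13.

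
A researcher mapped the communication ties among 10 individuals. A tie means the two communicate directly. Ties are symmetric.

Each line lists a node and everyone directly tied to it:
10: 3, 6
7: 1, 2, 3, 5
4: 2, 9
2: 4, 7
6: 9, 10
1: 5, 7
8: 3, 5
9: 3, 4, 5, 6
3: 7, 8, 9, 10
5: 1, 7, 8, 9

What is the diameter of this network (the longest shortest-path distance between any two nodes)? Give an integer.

3

Eccentricity of each node (its greatest distance to any other): 1:3, 2:3, 3:2, 4:3, 5:3, 6:3, 7:3, 8:3, 9:2, 10:3.
The maximum eccentricity is 3, realized for instance by the pair 2–8 via 2 – 7 – 5 – 8. So the diameter is 3.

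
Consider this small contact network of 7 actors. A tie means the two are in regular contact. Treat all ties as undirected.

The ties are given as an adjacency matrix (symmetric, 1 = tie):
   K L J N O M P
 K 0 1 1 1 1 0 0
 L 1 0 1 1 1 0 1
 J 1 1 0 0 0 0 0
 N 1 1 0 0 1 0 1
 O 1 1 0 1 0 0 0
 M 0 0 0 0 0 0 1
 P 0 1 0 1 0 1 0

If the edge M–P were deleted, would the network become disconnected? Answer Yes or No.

Without the M–P edge there is no alternate route between M and P, so the network disconnects. It is a bridge.

Yes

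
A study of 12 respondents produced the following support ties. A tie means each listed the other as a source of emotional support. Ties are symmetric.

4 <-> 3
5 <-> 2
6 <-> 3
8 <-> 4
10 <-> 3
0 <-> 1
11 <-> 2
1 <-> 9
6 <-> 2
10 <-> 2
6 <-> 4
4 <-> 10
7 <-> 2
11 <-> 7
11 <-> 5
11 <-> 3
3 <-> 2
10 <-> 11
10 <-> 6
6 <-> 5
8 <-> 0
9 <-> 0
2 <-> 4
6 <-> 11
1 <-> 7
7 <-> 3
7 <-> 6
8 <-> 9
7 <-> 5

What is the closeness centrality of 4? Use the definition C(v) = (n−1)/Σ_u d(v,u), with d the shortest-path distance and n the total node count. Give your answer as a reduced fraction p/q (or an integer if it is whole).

Distances from 4: 0:2, 1:3, 2:1, 3:1, 5:2, 6:1, 7:2, 8:1, 9:2, 10:1, 11:2. Sum = 18.
n = 12, so closeness = 11/18.

11/18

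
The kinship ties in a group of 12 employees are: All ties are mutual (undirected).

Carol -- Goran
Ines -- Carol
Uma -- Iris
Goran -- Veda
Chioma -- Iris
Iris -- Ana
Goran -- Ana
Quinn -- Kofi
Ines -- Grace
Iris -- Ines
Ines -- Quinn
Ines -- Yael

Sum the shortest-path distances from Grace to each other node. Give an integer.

Distances from Grace: Ana:3, Carol:2, Chioma:3, Goran:3, Ines:1, Iris:2, Kofi:3, Quinn:2, Uma:3, Veda:4, Yael:2.
Sum = 3 + 2 + 3 + 3 + 1 + 2 + 3 + 2 + 3 + 4 + 2 = 28.

28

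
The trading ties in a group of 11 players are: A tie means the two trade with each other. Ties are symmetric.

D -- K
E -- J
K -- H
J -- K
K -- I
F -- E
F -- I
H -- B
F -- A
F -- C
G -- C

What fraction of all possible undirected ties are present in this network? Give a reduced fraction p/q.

There are 11 edges and 11 nodes, so the maximum possible is C(11,2) = 55.
Density = 11/55 = 1/5.

1/5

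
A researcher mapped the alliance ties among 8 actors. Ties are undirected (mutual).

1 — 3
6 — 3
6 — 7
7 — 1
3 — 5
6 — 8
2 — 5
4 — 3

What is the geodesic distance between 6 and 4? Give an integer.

One shortest route is 6 – 3 – 4, which uses 2 edges, and 6 and 4 are not directly tied, so nothing shorter exists. So d(6,4) = 2.

2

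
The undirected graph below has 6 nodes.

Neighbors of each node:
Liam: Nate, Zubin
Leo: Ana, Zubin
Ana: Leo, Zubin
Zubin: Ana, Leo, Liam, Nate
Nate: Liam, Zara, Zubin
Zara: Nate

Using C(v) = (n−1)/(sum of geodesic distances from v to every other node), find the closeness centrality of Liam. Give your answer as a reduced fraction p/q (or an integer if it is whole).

5/8

Distances from Liam: Ana:2, Leo:2, Nate:1, Zara:2, Zubin:1. Sum = 8.
n = 6, so closeness = 5/8.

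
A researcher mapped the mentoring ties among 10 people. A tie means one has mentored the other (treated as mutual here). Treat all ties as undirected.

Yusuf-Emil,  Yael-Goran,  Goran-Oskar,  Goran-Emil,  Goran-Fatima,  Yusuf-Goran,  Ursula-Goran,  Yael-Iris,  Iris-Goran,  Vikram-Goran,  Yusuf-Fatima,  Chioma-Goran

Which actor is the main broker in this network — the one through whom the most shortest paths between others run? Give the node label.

Goran

Unnormalized betweenness of each node: Chioma:0, Emil:0, Fatima:0, Goran:65/2, Iris:0, Oskar:0, Ursula:0, Vikram:0, Yael:0, Yusuf:1/2.
Goran has the largest value, 65/2, making it the main broker — the node through which the most shortest paths run.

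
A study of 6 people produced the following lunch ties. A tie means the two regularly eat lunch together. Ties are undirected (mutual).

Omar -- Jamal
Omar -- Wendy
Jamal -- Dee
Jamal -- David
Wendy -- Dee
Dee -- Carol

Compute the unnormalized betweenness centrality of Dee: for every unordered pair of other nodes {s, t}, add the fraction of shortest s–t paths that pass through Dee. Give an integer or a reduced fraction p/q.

5

Pairs whose geodesics pass through Dee — Carol–Wendy: 1; Carol–Omar: 2/2; Carol–David: 1; Carol–Jamal: 1; Wendy–David: 1/2; Wendy–Jamal: 1/2.
All other pairs contribute 0.
Summing the contributions gives betweenness(Dee) = 5.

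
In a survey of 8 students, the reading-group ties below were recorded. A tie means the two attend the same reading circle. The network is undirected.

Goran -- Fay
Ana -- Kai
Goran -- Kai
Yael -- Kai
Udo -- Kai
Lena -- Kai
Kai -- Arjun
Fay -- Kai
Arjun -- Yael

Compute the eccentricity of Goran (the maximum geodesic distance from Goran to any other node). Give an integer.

2

Distances from Goran: Ana:2, Arjun:2, Fay:1, Kai:1, Lena:2, Udo:2, Yael:2.
The largest is 2 (to Ana, Udo, Arjun, Lena, and Yael), so the eccentricity of Goran is 2.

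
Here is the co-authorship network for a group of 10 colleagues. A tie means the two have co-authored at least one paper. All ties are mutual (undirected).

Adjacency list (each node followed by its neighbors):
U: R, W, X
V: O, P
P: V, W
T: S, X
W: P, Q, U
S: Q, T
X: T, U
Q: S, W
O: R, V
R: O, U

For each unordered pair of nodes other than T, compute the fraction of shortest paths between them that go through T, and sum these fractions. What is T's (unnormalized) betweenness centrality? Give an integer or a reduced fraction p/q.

Pairs whose geodesics pass through T — S–O: 1/3; S–R: 1/2; S–U: 1/2; S–X: 1; Q–X: 1/2.
All other pairs contribute 0.
Summing the contributions gives betweenness(T) = 17/6.

17/6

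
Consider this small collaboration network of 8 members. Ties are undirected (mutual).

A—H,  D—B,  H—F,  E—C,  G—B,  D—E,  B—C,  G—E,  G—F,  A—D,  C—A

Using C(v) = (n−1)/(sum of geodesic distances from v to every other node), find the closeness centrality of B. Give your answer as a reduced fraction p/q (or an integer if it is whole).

Distances from B: A:2, C:1, D:1, E:2, F:2, G:1, H:3. Sum = 12.
n = 8, so closeness = 7/12.

7/12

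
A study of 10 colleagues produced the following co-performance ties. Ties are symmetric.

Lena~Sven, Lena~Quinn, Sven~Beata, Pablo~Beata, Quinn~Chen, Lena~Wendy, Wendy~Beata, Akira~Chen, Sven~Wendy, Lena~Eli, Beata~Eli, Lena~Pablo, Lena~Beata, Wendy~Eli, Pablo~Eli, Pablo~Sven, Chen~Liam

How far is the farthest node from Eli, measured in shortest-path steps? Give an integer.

4

Distances from Eli: Akira:4, Beata:1, Chen:3, Lena:1, Liam:4, Pablo:1, Quinn:2, Sven:2, Wendy:1.
The largest is 4 (to Akira and Liam), so the eccentricity of Eli is 4.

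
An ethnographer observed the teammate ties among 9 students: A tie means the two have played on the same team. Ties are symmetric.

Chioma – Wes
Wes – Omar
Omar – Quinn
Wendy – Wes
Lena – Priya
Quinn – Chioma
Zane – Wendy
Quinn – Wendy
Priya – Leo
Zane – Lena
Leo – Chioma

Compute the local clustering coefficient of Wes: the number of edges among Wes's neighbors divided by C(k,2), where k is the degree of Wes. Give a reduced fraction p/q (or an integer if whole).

Wes's neighbors: Chioma, Omar, and Wendy (k = 3).
Possible neighbor pairs: C(3,2) = 3. Edges among them: none → e = 0.
Clustering(Wes) = 0/3 = 0.

0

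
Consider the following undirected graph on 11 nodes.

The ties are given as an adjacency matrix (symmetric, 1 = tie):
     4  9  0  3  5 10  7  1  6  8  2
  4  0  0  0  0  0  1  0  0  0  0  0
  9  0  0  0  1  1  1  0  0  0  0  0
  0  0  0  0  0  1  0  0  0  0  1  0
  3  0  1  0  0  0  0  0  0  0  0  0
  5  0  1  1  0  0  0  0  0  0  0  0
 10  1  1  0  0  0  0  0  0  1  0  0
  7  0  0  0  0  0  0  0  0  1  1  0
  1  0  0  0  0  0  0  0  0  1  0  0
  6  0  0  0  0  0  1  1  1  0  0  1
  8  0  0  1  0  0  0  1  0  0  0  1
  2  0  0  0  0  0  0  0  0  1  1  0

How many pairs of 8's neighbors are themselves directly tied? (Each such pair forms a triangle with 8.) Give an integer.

0

8's neighbors are 0, 2, and 7, but none of them are tied to each other, so no triangle contains 8.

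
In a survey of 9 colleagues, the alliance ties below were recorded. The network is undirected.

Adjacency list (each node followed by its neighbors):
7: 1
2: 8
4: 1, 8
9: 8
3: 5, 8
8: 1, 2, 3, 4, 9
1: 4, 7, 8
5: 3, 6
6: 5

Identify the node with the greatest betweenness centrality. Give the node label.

8

Unnormalized betweenness of each node: 1:7, 2:0, 3:12, 4:0, 5:7, 6:0, 7:0, 8:22, 9:0.
8 has the largest value, 22, making it the main broker — the node through which the most shortest paths run.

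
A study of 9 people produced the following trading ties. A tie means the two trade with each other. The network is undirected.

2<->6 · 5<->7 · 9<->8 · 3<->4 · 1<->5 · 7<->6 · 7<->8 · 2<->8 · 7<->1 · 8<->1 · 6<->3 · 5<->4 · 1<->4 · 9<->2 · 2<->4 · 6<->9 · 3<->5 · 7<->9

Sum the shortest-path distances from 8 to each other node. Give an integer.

Distances from 8: 1:1, 2:1, 3:3, 4:2, 5:2, 6:2, 7:1, 9:1.
Sum = 1 + 1 + 3 + 2 + 2 + 2 + 1 + 1 = 13.

13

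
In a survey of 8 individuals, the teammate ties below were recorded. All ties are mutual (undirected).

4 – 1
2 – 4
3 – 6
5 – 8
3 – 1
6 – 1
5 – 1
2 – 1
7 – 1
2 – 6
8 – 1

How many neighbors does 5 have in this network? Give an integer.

5 is directly tied to 1 and 8. That is 2 neighbors, so the degree of 5 is 2.

2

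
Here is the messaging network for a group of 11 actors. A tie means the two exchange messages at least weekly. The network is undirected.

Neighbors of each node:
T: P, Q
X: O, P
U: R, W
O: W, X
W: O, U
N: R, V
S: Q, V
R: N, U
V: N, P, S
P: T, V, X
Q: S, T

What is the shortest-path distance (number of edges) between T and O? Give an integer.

One shortest route is T – P – X – O, which uses 3 edges, and at distance 2 from T we only reach {S, V, X}, which does not include O. So d(T,O) = 3.

3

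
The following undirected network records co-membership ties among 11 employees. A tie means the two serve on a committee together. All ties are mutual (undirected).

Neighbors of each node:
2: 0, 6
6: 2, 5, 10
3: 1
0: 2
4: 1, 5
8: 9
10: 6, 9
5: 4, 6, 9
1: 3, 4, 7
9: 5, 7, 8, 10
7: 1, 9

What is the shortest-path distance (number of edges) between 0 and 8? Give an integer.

5

One shortest route is 0 – 2 – 6 – 10 – 9 – 8, which uses 5 edges, and at distance 4 from 0 we only reach {4, 9}, which does not include 8. So d(0,8) = 5.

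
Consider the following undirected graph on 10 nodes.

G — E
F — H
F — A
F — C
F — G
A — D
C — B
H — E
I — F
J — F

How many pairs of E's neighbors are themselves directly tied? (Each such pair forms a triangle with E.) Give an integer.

0

E's neighbors are G and H, but none of them are tied to each other, so no triangle contains E.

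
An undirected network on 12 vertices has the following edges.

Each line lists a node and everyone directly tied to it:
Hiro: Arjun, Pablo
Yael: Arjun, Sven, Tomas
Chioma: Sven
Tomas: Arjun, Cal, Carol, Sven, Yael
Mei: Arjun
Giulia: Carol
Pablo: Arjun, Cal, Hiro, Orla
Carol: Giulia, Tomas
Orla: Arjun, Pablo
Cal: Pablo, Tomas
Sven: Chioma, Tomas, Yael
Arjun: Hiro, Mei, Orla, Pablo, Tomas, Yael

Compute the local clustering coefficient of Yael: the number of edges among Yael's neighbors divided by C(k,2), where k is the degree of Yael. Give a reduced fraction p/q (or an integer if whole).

2/3

Yael's neighbors: Arjun, Sven, and Tomas (k = 3).
Possible neighbor pairs: C(3,2) = 3. Edges among them: Arjun–Tomas, Sven–Tomas → e = 2.
Clustering(Yael) = 2/3.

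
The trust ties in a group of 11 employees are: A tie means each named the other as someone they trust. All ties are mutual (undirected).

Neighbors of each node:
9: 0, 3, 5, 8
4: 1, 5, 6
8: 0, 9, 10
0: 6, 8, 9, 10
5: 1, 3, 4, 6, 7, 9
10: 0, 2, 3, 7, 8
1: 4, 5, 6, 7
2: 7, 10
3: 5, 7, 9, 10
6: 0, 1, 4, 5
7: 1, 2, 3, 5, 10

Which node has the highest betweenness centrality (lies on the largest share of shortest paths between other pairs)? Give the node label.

5

Unnormalized betweenness of each node: 0:89/20, 1:25/12, 2:0, 3:119/60, 4:0, 5:133/15, 6:43/12, 7:37/5, 8:8/15, 9:10/3, 10:203/30.
5 has the largest value, 133/15, making it the main broker — the node through which the most shortest paths run.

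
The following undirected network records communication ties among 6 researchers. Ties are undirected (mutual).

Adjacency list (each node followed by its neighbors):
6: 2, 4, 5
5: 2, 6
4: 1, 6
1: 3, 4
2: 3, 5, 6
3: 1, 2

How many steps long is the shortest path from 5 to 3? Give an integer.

2

One shortest route is 5 – 2 – 3, which uses 2 edges, and 5 and 3 are not directly tied, so nothing shorter exists. So d(5,3) = 2.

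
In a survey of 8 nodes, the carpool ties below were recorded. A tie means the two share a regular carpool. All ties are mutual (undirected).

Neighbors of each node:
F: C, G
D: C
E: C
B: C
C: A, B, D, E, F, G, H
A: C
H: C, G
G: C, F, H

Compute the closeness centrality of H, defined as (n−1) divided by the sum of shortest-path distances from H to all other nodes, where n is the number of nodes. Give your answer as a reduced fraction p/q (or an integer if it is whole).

Distances from H: A:2, B:2, C:1, D:2, E:2, F:2, G:1. Sum = 12.
n = 8, so closeness = 7/12.

7/12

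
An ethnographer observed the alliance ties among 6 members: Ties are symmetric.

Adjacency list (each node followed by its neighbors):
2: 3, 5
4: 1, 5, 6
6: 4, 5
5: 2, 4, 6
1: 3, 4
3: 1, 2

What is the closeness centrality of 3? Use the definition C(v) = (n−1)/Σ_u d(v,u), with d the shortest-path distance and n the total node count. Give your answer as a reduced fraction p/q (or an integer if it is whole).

Distances from 3: 1:1, 2:1, 4:2, 5:2, 6:3. Sum = 9.
n = 6, so closeness = 5/9.

5/9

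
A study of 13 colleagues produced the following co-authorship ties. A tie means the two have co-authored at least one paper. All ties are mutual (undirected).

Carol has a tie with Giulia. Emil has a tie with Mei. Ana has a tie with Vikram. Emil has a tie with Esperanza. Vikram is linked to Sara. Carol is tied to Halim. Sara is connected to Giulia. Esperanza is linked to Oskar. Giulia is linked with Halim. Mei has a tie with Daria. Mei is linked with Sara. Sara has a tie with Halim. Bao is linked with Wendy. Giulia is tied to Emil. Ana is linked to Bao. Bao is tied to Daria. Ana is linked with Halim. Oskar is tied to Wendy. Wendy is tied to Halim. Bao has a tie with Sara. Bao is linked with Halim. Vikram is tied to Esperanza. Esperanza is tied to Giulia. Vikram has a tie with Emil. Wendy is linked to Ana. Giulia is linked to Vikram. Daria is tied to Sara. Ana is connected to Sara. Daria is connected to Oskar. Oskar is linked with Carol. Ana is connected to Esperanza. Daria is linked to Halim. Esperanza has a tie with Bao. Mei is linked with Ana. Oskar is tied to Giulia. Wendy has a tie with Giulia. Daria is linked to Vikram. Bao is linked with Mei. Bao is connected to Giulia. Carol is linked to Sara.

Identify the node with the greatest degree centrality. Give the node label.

Giulia

Degrees — Ana:7, Bao:8, Carol:4, Daria:6, Emil:4, Esperanza:6, Giulia:9, Halim:7, Mei:5, Oskar:5, Sara:8, Vikram:6, Wendy:5.
The maximum is 9, attained only by Giulia.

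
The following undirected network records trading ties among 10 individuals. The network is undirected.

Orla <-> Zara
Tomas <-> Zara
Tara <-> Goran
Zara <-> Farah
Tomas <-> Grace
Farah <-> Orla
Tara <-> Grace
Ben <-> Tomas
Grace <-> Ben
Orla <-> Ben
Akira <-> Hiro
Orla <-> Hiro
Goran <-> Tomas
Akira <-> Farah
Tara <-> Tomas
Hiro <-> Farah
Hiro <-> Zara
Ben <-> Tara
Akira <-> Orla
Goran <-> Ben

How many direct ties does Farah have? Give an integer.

Farah is directly tied to Akira, Hiro, Orla, and Zara. That is 4 neighbors, so the degree of Farah is 4.

4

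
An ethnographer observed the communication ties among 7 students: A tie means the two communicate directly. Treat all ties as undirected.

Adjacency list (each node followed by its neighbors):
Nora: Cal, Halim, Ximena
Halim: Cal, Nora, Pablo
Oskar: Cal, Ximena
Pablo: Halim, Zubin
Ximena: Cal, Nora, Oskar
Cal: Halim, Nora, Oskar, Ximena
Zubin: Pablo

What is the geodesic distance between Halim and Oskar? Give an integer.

One shortest route is Halim – Cal – Oskar, which uses 2 edges, and Halim and Oskar are not directly tied, so nothing shorter exists. So d(Halim,Oskar) = 2.

2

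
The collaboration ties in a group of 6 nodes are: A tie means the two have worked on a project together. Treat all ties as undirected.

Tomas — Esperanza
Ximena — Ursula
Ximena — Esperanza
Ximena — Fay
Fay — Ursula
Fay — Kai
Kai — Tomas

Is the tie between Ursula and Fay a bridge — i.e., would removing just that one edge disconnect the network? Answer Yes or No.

Even without that edge, Ursula still reaches Fay via Ursula – Ximena – Fay, so the network stays connected. Not a bridge.

No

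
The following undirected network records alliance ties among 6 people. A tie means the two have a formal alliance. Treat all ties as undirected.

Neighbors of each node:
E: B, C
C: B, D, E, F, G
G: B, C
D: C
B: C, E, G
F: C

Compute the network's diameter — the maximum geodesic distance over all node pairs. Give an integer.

Eccentricity of each node (its greatest distance to any other): B:2, C:1, D:2, E:2, F:2, G:2.
The maximum eccentricity is 2, realized for instance by the pair G–E via G – C – E. So the diameter is 2.

2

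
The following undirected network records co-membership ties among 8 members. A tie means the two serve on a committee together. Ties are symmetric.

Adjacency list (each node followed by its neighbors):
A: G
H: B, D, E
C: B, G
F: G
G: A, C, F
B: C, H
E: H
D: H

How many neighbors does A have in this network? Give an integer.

A is directly tied to G. That is 1 neighbor, so the degree of A is 1.

1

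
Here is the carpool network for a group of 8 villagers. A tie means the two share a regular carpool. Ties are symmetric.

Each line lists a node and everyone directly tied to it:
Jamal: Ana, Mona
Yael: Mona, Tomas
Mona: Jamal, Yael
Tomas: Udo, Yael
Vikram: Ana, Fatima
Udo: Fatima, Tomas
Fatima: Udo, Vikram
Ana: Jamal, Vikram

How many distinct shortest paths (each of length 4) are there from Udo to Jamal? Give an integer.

The shortest distance is 4. The length-4 paths are: Udo–Tomas–Yael–Mona–Jamal; Udo–Fatima–Vikram–Ana–Jamal.
That gives 2 distinct shortest paths.

2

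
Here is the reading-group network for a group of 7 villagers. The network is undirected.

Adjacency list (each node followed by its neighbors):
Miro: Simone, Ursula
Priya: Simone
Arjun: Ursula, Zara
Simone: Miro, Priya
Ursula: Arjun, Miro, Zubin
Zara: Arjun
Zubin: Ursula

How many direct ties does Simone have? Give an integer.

Simone is directly tied to Miro and Priya. That is 2 neighbors, so the degree of Simone is 2.

2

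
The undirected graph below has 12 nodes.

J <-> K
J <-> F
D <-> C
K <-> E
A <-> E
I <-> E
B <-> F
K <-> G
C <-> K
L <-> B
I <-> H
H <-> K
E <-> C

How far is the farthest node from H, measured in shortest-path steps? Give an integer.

Distances from H: A:3, B:4, C:2, D:3, E:2, F:3, G:2, I:1, J:2, K:1, L:5.
The largest is 5 (to L), so the eccentricity of H is 5.

5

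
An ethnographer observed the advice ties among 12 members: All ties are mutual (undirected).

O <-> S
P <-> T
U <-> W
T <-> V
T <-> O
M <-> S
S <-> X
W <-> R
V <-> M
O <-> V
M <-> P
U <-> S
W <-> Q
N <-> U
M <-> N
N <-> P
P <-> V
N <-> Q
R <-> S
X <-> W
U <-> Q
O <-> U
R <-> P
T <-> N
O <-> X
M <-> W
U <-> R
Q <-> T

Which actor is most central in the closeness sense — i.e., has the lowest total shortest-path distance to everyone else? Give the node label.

U

Farness (sum of distances to all others) for each node — M:17, N:18, O:17, P:18, Q:18, R:18, S:17, T:17, U:16, V:18, W:17, X:21.
The smallest farness is 16, for U, so U has the highest closeness.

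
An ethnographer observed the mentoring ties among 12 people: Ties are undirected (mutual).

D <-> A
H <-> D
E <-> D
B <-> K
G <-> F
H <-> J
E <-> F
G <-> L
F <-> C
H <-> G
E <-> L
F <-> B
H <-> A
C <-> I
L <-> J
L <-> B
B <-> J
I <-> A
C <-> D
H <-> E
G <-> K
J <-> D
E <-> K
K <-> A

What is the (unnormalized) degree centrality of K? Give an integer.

4

K is directly tied to A, B, E, and G. That is 4 neighbors, so the degree of K is 4.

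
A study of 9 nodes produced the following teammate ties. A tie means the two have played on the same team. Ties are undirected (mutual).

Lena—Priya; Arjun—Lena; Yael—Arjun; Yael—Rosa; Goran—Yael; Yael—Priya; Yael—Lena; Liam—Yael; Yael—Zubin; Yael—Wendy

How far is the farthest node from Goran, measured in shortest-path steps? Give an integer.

Distances from Goran: Arjun:2, Lena:2, Liam:2, Priya:2, Rosa:2, Wendy:2, Yael:1, Zubin:2.
The largest is 2 (to Wendy, Liam, Lena, Zubin, Priya, Rosa, and Arjun), so the eccentricity of Goran is 2.

2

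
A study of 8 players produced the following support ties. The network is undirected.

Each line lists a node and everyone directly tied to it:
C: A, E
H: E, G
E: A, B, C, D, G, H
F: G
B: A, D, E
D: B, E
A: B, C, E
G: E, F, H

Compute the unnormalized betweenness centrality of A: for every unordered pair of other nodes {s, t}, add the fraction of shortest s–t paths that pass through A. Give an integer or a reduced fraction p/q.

Pairs whose geodesics pass through A — B–C: 1/2.
All other pairs contribute 0.
Summing the contributions gives betweenness(A) = 1/2.

1/2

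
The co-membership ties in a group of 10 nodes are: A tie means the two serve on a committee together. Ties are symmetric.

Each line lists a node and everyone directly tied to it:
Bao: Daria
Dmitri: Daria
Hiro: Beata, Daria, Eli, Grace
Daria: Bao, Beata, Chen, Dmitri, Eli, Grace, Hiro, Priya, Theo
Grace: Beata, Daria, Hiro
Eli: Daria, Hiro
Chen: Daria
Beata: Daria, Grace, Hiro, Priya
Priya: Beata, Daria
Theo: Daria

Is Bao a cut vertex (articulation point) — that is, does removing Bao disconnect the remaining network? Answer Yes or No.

No

Even without Bao, every remaining node can still reach every other (the residual graph is connected), so Bao is not a cut vertex.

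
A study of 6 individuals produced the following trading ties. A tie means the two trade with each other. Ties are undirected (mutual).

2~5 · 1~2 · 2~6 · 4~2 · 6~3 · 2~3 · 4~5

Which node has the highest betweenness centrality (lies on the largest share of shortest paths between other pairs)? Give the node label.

Unnormalized betweenness of each node: 1:0, 2:8, 3:0, 4:0, 5:0, 6:0.
2 has the largest value, 8, making it the main broker — the node through which the most shortest paths run.

2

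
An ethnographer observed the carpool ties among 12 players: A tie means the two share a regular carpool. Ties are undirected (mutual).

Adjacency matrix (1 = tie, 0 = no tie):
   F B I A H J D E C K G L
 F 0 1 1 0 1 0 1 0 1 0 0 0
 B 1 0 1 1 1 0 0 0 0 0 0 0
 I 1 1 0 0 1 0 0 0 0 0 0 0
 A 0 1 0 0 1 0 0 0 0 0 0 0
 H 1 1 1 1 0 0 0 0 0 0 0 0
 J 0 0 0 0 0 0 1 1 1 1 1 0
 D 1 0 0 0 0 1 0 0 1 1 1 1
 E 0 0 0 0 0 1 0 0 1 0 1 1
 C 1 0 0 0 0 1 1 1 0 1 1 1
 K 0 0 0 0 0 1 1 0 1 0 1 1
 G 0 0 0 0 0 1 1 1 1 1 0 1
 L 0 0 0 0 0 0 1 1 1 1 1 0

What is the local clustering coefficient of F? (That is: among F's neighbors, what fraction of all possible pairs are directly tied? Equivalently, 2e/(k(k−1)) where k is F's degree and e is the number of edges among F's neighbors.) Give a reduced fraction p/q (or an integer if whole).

F's neighbors: B, C, D, H, and I (k = 5).
Possible neighbor pairs: C(5,2) = 10. Edges among them: B–H, B–I, C–D, H–I → e = 4.
Clustering(F) = 4/10 = 2/5.

2/5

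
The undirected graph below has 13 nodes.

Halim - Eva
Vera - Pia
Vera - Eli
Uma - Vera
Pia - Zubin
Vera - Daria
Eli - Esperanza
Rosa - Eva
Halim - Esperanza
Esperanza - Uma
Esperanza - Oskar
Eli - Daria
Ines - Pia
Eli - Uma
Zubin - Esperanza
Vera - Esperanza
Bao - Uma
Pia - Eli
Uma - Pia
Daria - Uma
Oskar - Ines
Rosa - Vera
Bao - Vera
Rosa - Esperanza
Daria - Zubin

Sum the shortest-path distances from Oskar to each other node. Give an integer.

Distances from Oskar: Bao:3, Daria:3, Eli:2, Esperanza:1, Eva:3, Halim:2, Ines:1, Pia:2, Rosa:2, Uma:2, Vera:2, Zubin:2.
Sum = 3 + 3 + 2 + 1 + 3 + 2 + 1 + 2 + 2 + 2 + 2 + 2 = 25.

25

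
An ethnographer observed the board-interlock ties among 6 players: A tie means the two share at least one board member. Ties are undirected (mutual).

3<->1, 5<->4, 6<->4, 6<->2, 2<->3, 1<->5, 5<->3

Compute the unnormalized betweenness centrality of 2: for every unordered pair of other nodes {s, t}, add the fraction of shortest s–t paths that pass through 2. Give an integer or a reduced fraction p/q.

Pairs whose geodesics pass through 2 — 6–3: 1; 6–1: 1/2.
All other pairs contribute 0.
Summing the contributions gives betweenness(2) = 3/2.

3/2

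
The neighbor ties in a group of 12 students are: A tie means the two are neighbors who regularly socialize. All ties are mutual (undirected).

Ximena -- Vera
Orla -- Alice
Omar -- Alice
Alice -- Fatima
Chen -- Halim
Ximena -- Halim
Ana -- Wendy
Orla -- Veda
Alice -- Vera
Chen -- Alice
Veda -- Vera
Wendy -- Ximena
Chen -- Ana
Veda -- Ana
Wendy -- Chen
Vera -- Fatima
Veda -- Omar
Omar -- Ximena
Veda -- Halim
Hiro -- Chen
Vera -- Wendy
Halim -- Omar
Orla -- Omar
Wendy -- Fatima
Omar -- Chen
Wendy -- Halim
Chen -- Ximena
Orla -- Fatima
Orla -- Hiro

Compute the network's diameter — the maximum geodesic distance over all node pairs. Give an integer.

Eccentricity of each node (its greatest distance to any other): Alice:2, Ana:2, Chen:2, Fatima:2, Halim:2, Hiro:3, Omar:2, Orla:2, Veda:2, Vera:3, Wendy:2, Ximena:2.
The maximum eccentricity is 3, realized for instance by the pair Hiro–Vera via Hiro – Orla – Veda – Vera. So the diameter is 3.

3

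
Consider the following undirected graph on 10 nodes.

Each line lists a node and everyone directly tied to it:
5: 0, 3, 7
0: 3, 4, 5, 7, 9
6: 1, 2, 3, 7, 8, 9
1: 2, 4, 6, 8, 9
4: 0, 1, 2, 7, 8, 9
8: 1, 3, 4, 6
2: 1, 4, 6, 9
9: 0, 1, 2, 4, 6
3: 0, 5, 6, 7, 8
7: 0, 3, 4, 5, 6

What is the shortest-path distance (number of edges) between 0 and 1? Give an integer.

One shortest route is 0 – 9 – 1, which uses 2 edges, and 0 and 1 are not directly tied, so nothing shorter exists. So d(0,1) = 2.

2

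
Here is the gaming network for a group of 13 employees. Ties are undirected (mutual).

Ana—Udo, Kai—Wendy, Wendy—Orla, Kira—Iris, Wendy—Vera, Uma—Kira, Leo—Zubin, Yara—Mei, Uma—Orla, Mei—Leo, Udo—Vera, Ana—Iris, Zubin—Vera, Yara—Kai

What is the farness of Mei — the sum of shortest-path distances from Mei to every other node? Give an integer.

Distances from Mei: Ana:5, Iris:6, Kai:2, Kira:6, Leo:1, Orla:4, Udo:4, Uma:5, Vera:3, Wendy:3, Yara:1, Zubin:2.
Sum = 5 + 6 + 2 + 6 + 1 + 4 + 4 + 5 + 3 + 3 + 1 + 2 = 42.

42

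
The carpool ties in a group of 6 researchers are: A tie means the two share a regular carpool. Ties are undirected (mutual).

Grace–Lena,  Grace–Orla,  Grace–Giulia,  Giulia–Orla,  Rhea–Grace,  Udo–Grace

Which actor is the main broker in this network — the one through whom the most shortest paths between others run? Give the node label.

Unnormalized betweenness of each node: Giulia:0, Grace:9, Lena:0, Orla:0, Rhea:0, Udo:0.
Grace has the largest value, 9, making it the main broker — the node through which the most shortest paths run.

Grace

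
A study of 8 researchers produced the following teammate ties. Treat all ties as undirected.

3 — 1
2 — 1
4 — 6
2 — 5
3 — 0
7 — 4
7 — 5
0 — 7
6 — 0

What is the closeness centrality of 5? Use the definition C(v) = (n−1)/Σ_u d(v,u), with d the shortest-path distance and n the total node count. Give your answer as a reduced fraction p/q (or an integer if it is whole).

Distances from 5: 0:2, 1:2, 2:1, 3:3, 4:2, 6:3, 7:1. Sum = 14.
n = 8, so closeness = 7/14 = 1/2.

1/2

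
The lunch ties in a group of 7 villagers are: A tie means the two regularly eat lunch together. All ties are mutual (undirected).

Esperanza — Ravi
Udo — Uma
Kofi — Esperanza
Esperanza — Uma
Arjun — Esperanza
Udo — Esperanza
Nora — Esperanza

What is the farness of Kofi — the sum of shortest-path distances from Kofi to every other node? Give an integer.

Distances from Kofi: Arjun:2, Esperanza:1, Nora:2, Ravi:2, Udo:2, Uma:2.
Sum = 2 + 1 + 2 + 2 + 2 + 2 = 11.

11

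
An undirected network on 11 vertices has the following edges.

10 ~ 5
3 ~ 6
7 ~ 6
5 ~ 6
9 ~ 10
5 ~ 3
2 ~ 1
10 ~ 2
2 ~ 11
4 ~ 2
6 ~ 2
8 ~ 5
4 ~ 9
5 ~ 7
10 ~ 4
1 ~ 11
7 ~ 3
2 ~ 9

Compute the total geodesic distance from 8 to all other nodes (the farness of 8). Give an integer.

Distances from 8: 1:4, 2:3, 3:2, 4:3, 5:1, 6:2, 7:2, 9:3, 10:2, 11:4.
Sum = 4 + 3 + 2 + 3 + 1 + 2 + 2 + 3 + 2 + 4 = 26.

26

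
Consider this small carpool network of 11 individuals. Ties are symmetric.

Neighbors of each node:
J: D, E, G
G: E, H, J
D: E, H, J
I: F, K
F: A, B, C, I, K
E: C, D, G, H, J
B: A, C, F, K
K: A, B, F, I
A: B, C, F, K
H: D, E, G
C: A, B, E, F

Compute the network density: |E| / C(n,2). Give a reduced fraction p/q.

4/11

There are 20 edges and 11 nodes, so the maximum possible is C(11,2) = 55.
Density = 20/55 = 4/11.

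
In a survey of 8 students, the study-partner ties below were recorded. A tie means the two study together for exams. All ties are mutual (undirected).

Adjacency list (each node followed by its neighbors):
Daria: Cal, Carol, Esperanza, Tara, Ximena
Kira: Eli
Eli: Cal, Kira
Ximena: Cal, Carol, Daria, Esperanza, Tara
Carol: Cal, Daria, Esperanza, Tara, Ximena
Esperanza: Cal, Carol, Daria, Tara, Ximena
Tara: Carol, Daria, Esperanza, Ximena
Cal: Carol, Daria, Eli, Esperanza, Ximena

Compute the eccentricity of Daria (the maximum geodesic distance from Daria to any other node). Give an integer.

3

Distances from Daria: Cal:1, Carol:1, Eli:2, Esperanza:1, Kira:3, Tara:1, Ximena:1.
The largest is 3 (to Kira), so the eccentricity of Daria is 3.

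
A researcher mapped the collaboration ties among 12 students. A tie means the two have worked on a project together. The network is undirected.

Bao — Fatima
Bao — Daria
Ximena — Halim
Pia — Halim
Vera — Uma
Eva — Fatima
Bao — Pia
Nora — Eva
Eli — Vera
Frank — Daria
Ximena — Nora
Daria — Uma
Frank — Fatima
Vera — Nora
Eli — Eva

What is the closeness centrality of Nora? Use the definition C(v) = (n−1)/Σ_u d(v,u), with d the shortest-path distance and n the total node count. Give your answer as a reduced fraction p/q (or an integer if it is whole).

Distances from Nora: Bao:3, Daria:3, Eli:2, Eva:1, Fatima:2, Frank:3, Halim:2, Pia:3, Uma:2, Vera:1, Ximena:1. Sum = 23.
n = 12, so closeness = 11/23.

11/23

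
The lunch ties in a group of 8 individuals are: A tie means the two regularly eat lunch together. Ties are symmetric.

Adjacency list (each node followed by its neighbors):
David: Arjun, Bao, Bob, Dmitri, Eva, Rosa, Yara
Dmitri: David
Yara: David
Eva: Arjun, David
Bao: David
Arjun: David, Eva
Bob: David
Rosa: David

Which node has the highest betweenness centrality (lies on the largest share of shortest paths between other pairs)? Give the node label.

David

Unnormalized betweenness of each node: Arjun:0, Bao:0, Bob:0, David:20, Dmitri:0, Eva:0, Rosa:0, Yara:0.
David has the largest value, 20, making it the main broker — the node through which the most shortest paths run.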